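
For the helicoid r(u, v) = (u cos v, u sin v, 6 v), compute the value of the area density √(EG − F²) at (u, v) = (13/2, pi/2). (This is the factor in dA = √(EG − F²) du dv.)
√(EG − F²)|_{(13/2, pi/2)} = sqrt(313)/2

E = 1, F = 0, G = u^2 + 36, so EG − F² = u^2 + 36. Taking the positive square root: √(EG − F²) = sqrt(u^2 + 36). At (u, v) = (13/2, pi/2): sqrt(313)/2.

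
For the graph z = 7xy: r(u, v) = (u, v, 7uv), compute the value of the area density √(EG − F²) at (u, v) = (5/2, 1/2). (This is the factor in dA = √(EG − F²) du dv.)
√(EG − F²)|_{(5/2, 1/2)} = 3*sqrt(142)/2

E = 49*v^2 + 1, F = 49*u*v, G = 49*u^2 + 1, so EG − F² = 49*u^2 + 49*v^2 + 1. Taking the positive square root: √(EG − F²) = sqrt(49*u^2 + 49*v^2 + 1). At (u, v) = (5/2, 1/2): 3*sqrt(142)/2.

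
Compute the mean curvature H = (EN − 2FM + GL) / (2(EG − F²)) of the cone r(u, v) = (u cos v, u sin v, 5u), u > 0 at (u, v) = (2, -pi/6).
H = 5*sqrt(26)/104

With E = 26, F = 0, G = u^2, L = 0, M = 0, N = 5*sqrt(26)*u^2/(26*Abs(u)), assemble
  H = (EN − 2FM + GL) / (2(EG − F²)) = 5*sqrt(26)/(52*Abs(u)).
At (u, v) = (2, -pi/6): H = 5*sqrt(26)/104.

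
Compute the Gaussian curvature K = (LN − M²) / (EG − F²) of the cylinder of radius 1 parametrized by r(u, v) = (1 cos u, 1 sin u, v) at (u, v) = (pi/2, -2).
K = 0

Coefficients of the first fundamental form: E = 1, F = 0, G = 1.
Coefficients of the second fundamental form: L = -1, M = 0, N = 0.
Assemble K = (LN − M²)/(EG − F²) = 0. At (u, v) = (pi/2, -2): K = 0.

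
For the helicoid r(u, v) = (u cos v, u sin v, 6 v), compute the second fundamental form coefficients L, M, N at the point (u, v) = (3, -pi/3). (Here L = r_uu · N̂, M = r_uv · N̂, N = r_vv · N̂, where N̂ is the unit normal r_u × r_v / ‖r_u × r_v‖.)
L = 0;  M = -2*sqrt(5)/5;  N = 0

Compute the unit normal N̂(u, v) = (6*sin(v)/sqrt(u^2 + 36), -6*cos(v)/sqrt(u^2 + 36), u/sqrt(u^2 + 36)), and the second partials r_uu, r_uv, r_vv. Take dot products:
  L(u, v) = r_uu · N̂ = 0,
  M(u, v) = r_uv · N̂ = -6/sqrt(u^2 + 36),
  N(u, v) = r_vv · N̂ = 0.
Evaluating at (u, v) = (3, -pi/3):
  L = 0, M = -2*sqrt(5)/5, N = 0.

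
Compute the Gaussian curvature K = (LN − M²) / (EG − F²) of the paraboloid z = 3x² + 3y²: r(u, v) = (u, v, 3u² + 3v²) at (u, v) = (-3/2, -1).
K = 9/3481

Coefficients of the first fundamental form: E = 36*u^2 + 1, F = 36*u*v, G = 36*v^2 + 1.
Coefficients of the second fundamental form: L = 6/sqrt(36*u^2 + 36*v^2 + 1), M = 0, N = 6/sqrt(36*u^2 + 36*v^2 + 1).
Assemble K = (LN − M²)/(EG − F²) = 36/(1296*u^4 + 2592*u^2*v^2 + 72*u^2 + 1296*v^4 + 72*v^2 + 1). At (u, v) = (-3/2, -1): K = 9/3481.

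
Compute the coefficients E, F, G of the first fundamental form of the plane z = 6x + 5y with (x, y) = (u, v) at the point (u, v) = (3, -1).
E = 37;  F = 30;  G = 26

Partials: r_u = (1, 0, 6), r_v = (0, 1, 5). As functions of (u, v):
  E = r_u · r_u = 37,
  F = r_u · r_v = 30,
  G = r_v · r_v = 26.
Evaluating at (u, v) = (3, -1): E = 37, F = 30, G = 26.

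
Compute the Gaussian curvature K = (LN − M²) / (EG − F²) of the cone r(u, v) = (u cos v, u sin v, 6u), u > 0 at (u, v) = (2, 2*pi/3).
K = 0

Coefficients of the first fundamental form: E = 37, F = 0, G = u^2.
Coefficients of the second fundamental form: L = 0, M = 0, N = 6*sqrt(37)*u^2/(37*Abs(u)).
Assemble K = (LN − M²)/(EG − F²) = 0. At (u, v) = (2, 2*pi/3): K = 0.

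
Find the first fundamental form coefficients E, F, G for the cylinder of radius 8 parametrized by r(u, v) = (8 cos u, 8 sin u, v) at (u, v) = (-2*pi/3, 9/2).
E = 64;  F = 0;  G = 1

Partials: r_u = (-8*sin(u), 8*cos(u), 0), r_v = (0, 0, 1). As functions of (u, v):
  E = r_u · r_u = 64,
  F = r_u · r_v = 0,
  G = r_v · r_v = 1.
Evaluating at (u, v) = (-2*pi/3, 9/2): E = 64, F = 0, G = 1.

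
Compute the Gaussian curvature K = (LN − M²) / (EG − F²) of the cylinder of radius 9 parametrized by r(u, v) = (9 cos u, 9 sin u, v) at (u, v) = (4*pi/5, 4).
K = 0

Coefficients of the first fundamental form: E = 81, F = 0, G = 1.
Coefficients of the second fundamental form: L = -9, M = 0, N = 0.
Assemble K = (LN − M²)/(EG − F²) = 0. At (u, v) = (4*pi/5, 4): K = 0.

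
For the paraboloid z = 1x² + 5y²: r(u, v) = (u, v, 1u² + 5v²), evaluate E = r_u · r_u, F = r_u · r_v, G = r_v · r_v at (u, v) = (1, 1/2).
E = 5;  F = 10;  G = 26

Partials: r_u = (1, 0, 2*u), r_v = (0, 1, 10*v). As functions of (u, v):
  E = r_u · r_u = 4*u^2 + 1,
  F = r_u · r_v = 20*u*v,
  G = r_v · r_v = 100*v^2 + 1.
Evaluating at (u, v) = (1, 1/2): E = 5, F = 10, G = 26.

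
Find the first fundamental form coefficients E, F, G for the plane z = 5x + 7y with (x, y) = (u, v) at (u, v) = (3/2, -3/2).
E = 26;  F = 35;  G = 50

Partials: r_u = (1, 0, 5), r_v = (0, 1, 7). As functions of (u, v):
  E = r_u · r_u = 26,
  F = r_u · r_v = 35,
  G = r_v · r_v = 50.
Evaluating at (u, v) = (3/2, -3/2): E = 26, F = 35, G = 50.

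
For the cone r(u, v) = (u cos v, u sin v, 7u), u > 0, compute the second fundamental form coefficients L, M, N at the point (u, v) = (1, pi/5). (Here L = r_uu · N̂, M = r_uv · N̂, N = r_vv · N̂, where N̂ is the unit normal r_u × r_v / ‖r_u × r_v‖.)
L = 0;  M = 0;  N = 7*sqrt(2)/10

Compute the unit normal N̂(u, v) = (-7*sqrt(2)*u*cos(v)/(10*Abs(u)), -7*sqrt(2)*u*sin(v)/(10*Abs(u)), sqrt(2)*u/(10*Abs(u))), and the second partials r_uu, r_uv, r_vv. Take dot products:
  L(u, v) = r_uu · N̂ = 0,
  M(u, v) = r_uv · N̂ = 0,
  N(u, v) = r_vv · N̂ = 7*sqrt(2)*u^2/(10*Abs(u)).
Evaluating at (u, v) = (1, pi/5):
  L = 0, M = 0, N = 7*sqrt(2)/10.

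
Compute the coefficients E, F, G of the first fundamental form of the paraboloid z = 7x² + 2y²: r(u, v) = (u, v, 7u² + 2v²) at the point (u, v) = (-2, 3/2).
E = 785;  F = -168;  G = 37

Partials: r_u = (1, 0, 14*u), r_v = (0, 1, 4*v). As functions of (u, v):
  E = r_u · r_u = 196*u^2 + 1,
  F = r_u · r_v = 56*u*v,
  G = r_v · r_v = 16*v^2 + 1.
Evaluating at (u, v) = (-2, 3/2): E = 785, F = -168, G = 37.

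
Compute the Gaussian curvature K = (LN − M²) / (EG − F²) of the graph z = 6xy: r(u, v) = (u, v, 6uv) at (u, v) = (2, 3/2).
K = -9/12769

Coefficients of the first fundamental form: E = 36*v^2 + 1, F = 36*u*v, G = 36*u^2 + 1.
Coefficients of the second fundamental form: L = 0, M = 6/sqrt(36*u^2 + 36*v^2 + 1), N = 0.
Assemble K = (LN − M²)/(EG − F²) = -36/(1296*u^4 + 2592*u^2*v^2 + 72*u^2 + 1296*v^4 + 72*v^2 + 1). At (u, v) = (2, 3/2): K = -9/12769.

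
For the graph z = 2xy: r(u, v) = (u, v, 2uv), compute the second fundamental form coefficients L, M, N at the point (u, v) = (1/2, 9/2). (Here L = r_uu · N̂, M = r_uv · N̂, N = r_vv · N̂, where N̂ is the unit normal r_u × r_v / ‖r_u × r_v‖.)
L = 0;  M = 2*sqrt(83)/83;  N = 0

Compute the unit normal N̂(u, v) = (-2*v/sqrt(4*u^2 + 4*v^2 + 1), -2*u/sqrt(4*u^2 + 4*v^2 + 1), 1/sqrt(4*u^2 + 4*v^2 + 1)), and the second partials r_uu, r_uv, r_vv. Take dot products:
  L(u, v) = r_uu · N̂ = 0,
  M(u, v) = r_uv · N̂ = 2/sqrt(4*u^2 + 4*v^2 + 1),
  N(u, v) = r_vv · N̂ = 0.
Evaluating at (u, v) = (1/2, 9/2):
  L = 0, M = 2*sqrt(83)/83, N = 0.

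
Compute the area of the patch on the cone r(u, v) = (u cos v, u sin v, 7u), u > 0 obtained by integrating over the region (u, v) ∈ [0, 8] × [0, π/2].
Area = 80*sqrt(2)*pi

Area = ∫∫ √(EG − F²) du dv with √(EG − F²) = 5*sqrt(2)*Abs(u). Integrating over [0, 8] × [0, π/2] gives 80*sqrt(2)*pi.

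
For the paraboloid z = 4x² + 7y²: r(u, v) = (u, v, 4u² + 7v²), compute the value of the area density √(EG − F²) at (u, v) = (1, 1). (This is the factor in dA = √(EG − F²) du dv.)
√(EG − F²)|_{(1, 1)} = 3*sqrt(29)

E = 64*u^2 + 1, F = 112*u*v, G = 196*v^2 + 1, so EG − F² = 64*u^2 + 196*v^2 + 1. Taking the positive square root: √(EG − F²) = sqrt(64*u^2 + 196*v^2 + 1). At (u, v) = (1, 1): 3*sqrt(29).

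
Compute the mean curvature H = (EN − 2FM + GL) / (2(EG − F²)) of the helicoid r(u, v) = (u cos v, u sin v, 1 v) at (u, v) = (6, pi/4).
H = 0

With E = 1, F = 0, G = u^2 + 1, L = 0, M = -1/sqrt(u^2 + 1), N = 0, assemble
  H = (EN − 2FM + GL) / (2(EG − F²)) = 0.
At (u, v) = (6, pi/4): H = 0.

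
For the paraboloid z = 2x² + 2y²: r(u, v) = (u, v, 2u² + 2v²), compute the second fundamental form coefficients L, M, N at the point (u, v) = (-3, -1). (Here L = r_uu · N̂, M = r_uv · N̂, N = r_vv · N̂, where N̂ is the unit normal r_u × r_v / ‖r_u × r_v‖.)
L = 4*sqrt(161)/161;  M = 0;  N = 4*sqrt(161)/161

Compute the unit normal N̂(u, v) = (-4*u/sqrt(16*u^2 + 16*v^2 + 1), -4*v/sqrt(16*u^2 + 16*v^2 + 1), 1/sqrt(16*u^2 + 16*v^2 + 1)), and the second partials r_uu, r_uv, r_vv. Take dot products:
  L(u, v) = r_uu · N̂ = 4/sqrt(16*u^2 + 16*v^2 + 1),
  M(u, v) = r_uv · N̂ = 0,
  N(u, v) = r_vv · N̂ = 4/sqrt(16*u^2 + 16*v^2 + 1).
Evaluating at (u, v) = (-3, -1):
  L = 4*sqrt(161)/161, M = 0, N = 4*sqrt(161)/161.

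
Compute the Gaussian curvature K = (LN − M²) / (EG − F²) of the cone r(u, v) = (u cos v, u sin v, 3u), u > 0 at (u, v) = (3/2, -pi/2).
K = 0

Coefficients of the first fundamental form: E = 10, F = 0, G = u^2.
Coefficients of the second fundamental form: L = 0, M = 0, N = 3*sqrt(10)*u^2/(10*Abs(u)).
Assemble K = (LN − M²)/(EG − F²) = 0. At (u, v) = (3/2, -pi/2): K = 0.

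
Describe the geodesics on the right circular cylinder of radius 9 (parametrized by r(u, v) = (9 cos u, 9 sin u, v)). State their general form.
The cylinder is flat (K = 0) and locally isometric to the plane via the development (u, v) ↦ (9 u, v). Geodesics are the pre-images of straight lines: circles (v constant), vertical lines (u constant), and helices (v = c · u + d) for constants c, d.

A right cylinder has E = 9², F = 0, G = 1, so EG − F² = 9², and L = −9, M = N = 0, giving K = (LN − M²)/(EG − F²) = 0 everywhere. A flat surface is locally isometric to the Euclidean plane via the map (u, v) ↦ (9 u, v). Straight lines in the (x̃, ỹ) plane pull back to: (a) horizontal circles (v = const), (b) vertical generators (u = const), and (c) helices (9 u tan θ = v, i.e. v = c · u + d).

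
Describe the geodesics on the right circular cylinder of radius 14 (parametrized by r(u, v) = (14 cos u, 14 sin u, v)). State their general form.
The cylinder is flat (K = 0) and locally isometric to the plane via the development (u, v) ↦ (14 u, v). Geodesics are the pre-images of straight lines: circles (v constant), vertical lines (u constant), and helices (v = c · u + d) for constants c, d.

A right cylinder has E = 14², F = 0, G = 1, so EG − F² = 14², and L = −14, M = N = 0, giving K = (LN − M²)/(EG − F²) = 0 everywhere. A flat surface is locally isometric to the Euclidean plane via the map (u, v) ↦ (14 u, v). Straight lines in the (x̃, ỹ) plane pull back to: (a) horizontal circles (v = const), (b) vertical generators (u = const), and (c) helices (14 u tan θ = v, i.e. v = c · u + d).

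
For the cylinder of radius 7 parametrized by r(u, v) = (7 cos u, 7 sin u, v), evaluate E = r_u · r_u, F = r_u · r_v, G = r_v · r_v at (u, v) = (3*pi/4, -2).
E = 49;  F = 0;  G = 1

Partials: r_u = (-7*sin(u), 7*cos(u), 0), r_v = (0, 0, 1). As functions of (u, v):
  E = r_u · r_u = 49,
  F = r_u · r_v = 0,
  G = r_v · r_v = 1.
Evaluating at (u, v) = (3*pi/4, -2): E = 49, F = 0, G = 1.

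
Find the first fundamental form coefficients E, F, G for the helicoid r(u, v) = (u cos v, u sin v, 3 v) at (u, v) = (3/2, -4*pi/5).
E = 1;  F = 0;  G = 45/4

Partials: r_u = (cos(v), sin(v), 0), r_v = (-u*sin(v), u*cos(v), 3). As functions of (u, v):
  E = r_u · r_u = 1,
  F = r_u · r_v = 0,
  G = r_v · r_v = u^2 + 9.
Evaluating at (u, v) = (3/2, -4*pi/5): E = 1, F = 0, G = 45/4.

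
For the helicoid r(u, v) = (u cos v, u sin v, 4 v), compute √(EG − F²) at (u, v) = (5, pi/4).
√(EG − F²)|_{(5, pi/4)} = sqrt(41)

E = 1, F = 0, G = u^2 + 16; EG − F² = u^2 + 16; √(EG − F²) = sqrt(u^2 + 16). At the given point: sqrt(41).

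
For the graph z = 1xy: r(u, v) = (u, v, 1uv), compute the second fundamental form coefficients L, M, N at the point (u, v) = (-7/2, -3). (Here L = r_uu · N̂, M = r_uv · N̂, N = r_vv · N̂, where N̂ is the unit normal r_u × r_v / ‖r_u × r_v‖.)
L = 0;  M = 2*sqrt(89)/89;  N = 0

Compute the unit normal N̂(u, v) = (-v/sqrt(u^2 + v^2 + 1), -u/sqrt(u^2 + v^2 + 1), 1/sqrt(u^2 + v^2 + 1)), and the second partials r_uu, r_uv, r_vv. Take dot products:
  L(u, v) = r_uu · N̂ = 0,
  M(u, v) = r_uv · N̂ = 1/sqrt(u^2 + v^2 + 1),
  N(u, v) = r_vv · N̂ = 0.
Evaluating at (u, v) = (-7/2, -3):
  L = 0, M = 2*sqrt(89)/89, N = 0.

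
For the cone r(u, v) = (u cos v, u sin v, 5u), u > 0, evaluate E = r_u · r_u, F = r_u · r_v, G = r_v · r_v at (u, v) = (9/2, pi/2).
E = 26;  F = 0;  G = 81/4

Partials: r_u = (cos(v), sin(v), 5), r_v = (-u*sin(v), u*cos(v), 0). As functions of (u, v):
  E = r_u · r_u = 26,
  F = r_u · r_v = 0,
  G = r_v · r_v = u^2.
Evaluating at (u, v) = (9/2, pi/2): E = 26, F = 0, G = 81/4.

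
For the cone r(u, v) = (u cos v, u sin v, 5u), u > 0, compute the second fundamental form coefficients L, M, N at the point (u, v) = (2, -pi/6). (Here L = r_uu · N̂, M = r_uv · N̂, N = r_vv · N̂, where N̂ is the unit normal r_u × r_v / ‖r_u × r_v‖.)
L = 0;  M = 0;  N = 5*sqrt(26)/13

Compute the unit normal N̂(u, v) = (-5*sqrt(26)*u*cos(v)/(26*Abs(u)), -5*sqrt(26)*u*sin(v)/(26*Abs(u)), sqrt(26)*u/(26*Abs(u))), and the second partials r_uu, r_uv, r_vv. Take dot products:
  L(u, v) = r_uu · N̂ = 0,
  M(u, v) = r_uv · N̂ = 0,
  N(u, v) = r_vv · N̂ = 5*sqrt(26)*u^2/(26*Abs(u)).
Evaluating at (u, v) = (2, -pi/6):
  L = 0, M = 0, N = 5*sqrt(26)/13.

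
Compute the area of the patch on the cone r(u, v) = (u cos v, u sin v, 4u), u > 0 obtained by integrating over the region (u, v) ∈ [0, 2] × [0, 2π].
Area = 4*sqrt(17)*pi

Area = ∫∫ √(EG − F²) du dv with √(EG − F²) = sqrt(17)*Abs(u). Integrating over [0, 2] × [0, 2π] gives 4*sqrt(17)*pi.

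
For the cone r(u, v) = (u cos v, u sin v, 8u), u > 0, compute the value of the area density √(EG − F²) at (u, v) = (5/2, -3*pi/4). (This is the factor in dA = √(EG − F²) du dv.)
√(EG − F²)|_{(5/2, -3*pi/4)} = 5*sqrt(65)/2

E = 65, F = 0, G = u^2, so EG − F² = 65*u^2. Taking the positive square root: √(EG − F²) = sqrt(65)*Abs(u). At (u, v) = (5/2, -3*pi/4): 5*sqrt(65)/2.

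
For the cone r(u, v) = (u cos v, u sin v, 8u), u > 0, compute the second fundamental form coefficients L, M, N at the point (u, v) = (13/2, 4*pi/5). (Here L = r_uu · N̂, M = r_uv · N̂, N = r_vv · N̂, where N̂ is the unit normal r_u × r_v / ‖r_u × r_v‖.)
L = 0;  M = 0;  N = 4*sqrt(65)/5

Compute the unit normal N̂(u, v) = (-8*sqrt(65)*u*cos(v)/(65*Abs(u)), -8*sqrt(65)*u*sin(v)/(65*Abs(u)), sqrt(65)*u/(65*Abs(u))), and the second partials r_uu, r_uv, r_vv. Take dot products:
  L(u, v) = r_uu · N̂ = 0,
  M(u, v) = r_uv · N̂ = 0,
  N(u, v) = r_vv · N̂ = 8*sqrt(65)*u^2/(65*Abs(u)).
Evaluating at (u, v) = (13/2, 4*pi/5):
  L = 0, M = 0, N = 4*sqrt(65)/5.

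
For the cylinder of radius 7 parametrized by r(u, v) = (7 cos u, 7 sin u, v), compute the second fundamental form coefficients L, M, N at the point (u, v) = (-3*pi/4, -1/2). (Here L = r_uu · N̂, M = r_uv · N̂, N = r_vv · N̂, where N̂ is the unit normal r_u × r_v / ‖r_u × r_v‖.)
L = -7;  M = 0;  N = 0

Compute the unit normal N̂(u, v) = (cos(u), sin(u), 0), and the second partials r_uu, r_uv, r_vv. Take dot products:
  L(u, v) = r_uu · N̂ = -7,
  M(u, v) = r_uv · N̂ = 0,
  N(u, v) = r_vv · N̂ = 0.
Evaluating at (u, v) = (-3*pi/4, -1/2):
  L = -7, M = 0, N = 0.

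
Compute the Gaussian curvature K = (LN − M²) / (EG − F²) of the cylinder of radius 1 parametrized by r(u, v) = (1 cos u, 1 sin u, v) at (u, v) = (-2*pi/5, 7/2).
K = 0

Coefficients of the first fundamental form: E = 1, F = 0, G = 1.
Coefficients of the second fundamental form: L = -1, M = 0, N = 0.
Assemble K = (LN − M²)/(EG − F²) = 0. At (u, v) = (-2*pi/5, 7/2): K = 0.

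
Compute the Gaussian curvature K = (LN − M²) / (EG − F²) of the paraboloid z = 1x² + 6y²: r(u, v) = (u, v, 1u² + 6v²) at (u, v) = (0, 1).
K = 24/21025

Coefficients of the first fundamental form: E = 4*u^2 + 1, F = 24*u*v, G = 144*v^2 + 1.
Coefficients of the second fundamental form: L = 2/sqrt(4*u^2 + 144*v^2 + 1), M = 0, N = 12/sqrt(4*u^2 + 144*v^2 + 1).
Assemble K = (LN − M²)/(EG − F²) = 24/(16*u^4 + 1152*u^2*v^2 + 8*u^2 + 20736*v^4 + 288*v^2 + 1). At (u, v) = (0, 1): K = 24/21025.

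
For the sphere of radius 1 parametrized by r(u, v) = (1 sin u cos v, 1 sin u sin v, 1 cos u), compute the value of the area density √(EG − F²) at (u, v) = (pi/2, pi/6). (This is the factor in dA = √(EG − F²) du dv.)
√(EG − F²)|_{(pi/2, pi/6)} = 1

E = 1, F = 0, G = sin(u)^2, so EG − F² = sin(u)^2. Taking the positive square root: √(EG − F²) = Abs(sin(u)). At (u, v) = (pi/2, pi/6): 1.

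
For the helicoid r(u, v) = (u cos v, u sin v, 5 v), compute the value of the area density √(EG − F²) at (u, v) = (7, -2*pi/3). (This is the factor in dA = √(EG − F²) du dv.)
√(EG − F²)|_{(7, -2*pi/3)} = sqrt(74)

E = 1, F = 0, G = u^2 + 25, so EG − F² = u^2 + 25. Taking the positive square root: √(EG − F²) = sqrt(u^2 + 25). At (u, v) = (7, -2*pi/3): sqrt(74).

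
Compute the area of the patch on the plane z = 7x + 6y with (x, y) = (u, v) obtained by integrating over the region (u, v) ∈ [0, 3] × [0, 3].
Area = 9*sqrt(86)

Area = ∫∫ √(EG − F²) du dv with √(EG − F²) = sqrt(86). Integrating over [0, 3] × [0, 3] gives 9*sqrt(86).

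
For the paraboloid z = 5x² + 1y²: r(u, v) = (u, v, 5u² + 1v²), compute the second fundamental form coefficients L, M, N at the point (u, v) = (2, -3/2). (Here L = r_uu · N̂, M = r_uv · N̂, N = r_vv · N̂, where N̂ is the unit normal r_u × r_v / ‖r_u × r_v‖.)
L = sqrt(410)/41;  M = 0;  N = sqrt(410)/205

Compute the unit normal N̂(u, v) = (-10*u/sqrt(100*u^2 + 4*v^2 + 1), -2*v/sqrt(100*u^2 + 4*v^2 + 1), 1/sqrt(100*u^2 + 4*v^2 + 1)), and the second partials r_uu, r_uv, r_vv. Take dot products:
  L(u, v) = r_uu · N̂ = 10/sqrt(100*u^2 + 4*v^2 + 1),
  M(u, v) = r_uv · N̂ = 0,
  N(u, v) = r_vv · N̂ = 2/sqrt(100*u^2 + 4*v^2 + 1).
Evaluating at (u, v) = (2, -3/2):
  L = sqrt(410)/41, M = 0, N = sqrt(410)/205.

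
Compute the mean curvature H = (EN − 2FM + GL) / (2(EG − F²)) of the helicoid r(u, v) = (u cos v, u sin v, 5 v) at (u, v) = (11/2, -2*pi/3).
H = 0

With E = 1, F = 0, G = u^2 + 25, L = 0, M = -5/sqrt(u^2 + 25), N = 0, assemble
  H = (EN − 2FM + GL) / (2(EG − F²)) = 0.
At (u, v) = (11/2, -2*pi/3): H = 0.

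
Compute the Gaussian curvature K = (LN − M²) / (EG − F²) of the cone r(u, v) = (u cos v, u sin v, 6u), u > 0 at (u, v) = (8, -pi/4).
K = 0

Coefficients of the first fundamental form: E = 37, F = 0, G = u^2.
Coefficients of the second fundamental form: L = 0, M = 0, N = 6*sqrt(37)*u^2/(37*Abs(u)).
Assemble K = (LN − M²)/(EG − F²) = 0. At (u, v) = (8, -pi/4): K = 0.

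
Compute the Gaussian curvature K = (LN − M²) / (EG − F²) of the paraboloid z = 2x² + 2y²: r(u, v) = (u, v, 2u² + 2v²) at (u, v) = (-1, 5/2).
K = 16/13689

Coefficients of the first fundamental form: E = 16*u^2 + 1, F = 16*u*v, G = 16*v^2 + 1.
Coefficients of the second fundamental form: L = 4/sqrt(16*u^2 + 16*v^2 + 1), M = 0, N = 4/sqrt(16*u^2 + 16*v^2 + 1).
Assemble K = (LN − M²)/(EG − F²) = 16/(256*u^4 + 512*u^2*v^2 + 32*u^2 + 256*v^4 + 32*v^2 + 1). At (u, v) = (-1, 5/2): K = 16/13689.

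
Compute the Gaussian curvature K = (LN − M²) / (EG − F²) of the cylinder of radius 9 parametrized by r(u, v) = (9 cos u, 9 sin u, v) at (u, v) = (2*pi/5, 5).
K = 0

Coefficients of the first fundamental form: E = 81, F = 0, G = 1.
Coefficients of the second fundamental form: L = -9, M = 0, N = 0.
Assemble K = (LN − M²)/(EG − F²) = 0. At (u, v) = (2*pi/5, 5): K = 0.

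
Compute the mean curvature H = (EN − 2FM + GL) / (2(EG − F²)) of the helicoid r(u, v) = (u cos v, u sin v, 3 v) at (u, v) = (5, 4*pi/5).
H = 0

With E = 1, F = 0, G = u^2 + 9, L = 0, M = -3/sqrt(u^2 + 9), N = 0, assemble
  H = (EN − 2FM + GL) / (2(EG − F²)) = 0.
At (u, v) = (5, 4*pi/5): H = 0.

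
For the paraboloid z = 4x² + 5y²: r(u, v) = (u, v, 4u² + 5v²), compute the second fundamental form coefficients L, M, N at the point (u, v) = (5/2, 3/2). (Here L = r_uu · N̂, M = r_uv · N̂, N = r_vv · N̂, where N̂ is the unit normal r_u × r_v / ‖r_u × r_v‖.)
L = 4*sqrt(626)/313;  M = 0;  N = 5*sqrt(626)/313

Compute the unit normal N̂(u, v) = (-8*u/sqrt(64*u^2 + 100*v^2 + 1), -10*v/sqrt(64*u^2 + 100*v^2 + 1), 1/sqrt(64*u^2 + 100*v^2 + 1)), and the second partials r_uu, r_uv, r_vv. Take dot products:
  L(u, v) = r_uu · N̂ = 8/sqrt(64*u^2 + 100*v^2 + 1),
  M(u, v) = r_uv · N̂ = 0,
  N(u, v) = r_vv · N̂ = 10/sqrt(64*u^2 + 100*v^2 + 1).
Evaluating at (u, v) = (5/2, 3/2):
  L = 4*sqrt(626)/313, M = 0, N = 5*sqrt(626)/313.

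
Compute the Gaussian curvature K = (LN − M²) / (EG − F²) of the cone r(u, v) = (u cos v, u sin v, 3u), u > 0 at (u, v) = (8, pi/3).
K = 0

Coefficients of the first fundamental form: E = 10, F = 0, G = u^2.
Coefficients of the second fundamental form: L = 0, M = 0, N = 3*sqrt(10)*u^2/(10*Abs(u)).
Assemble K = (LN − M²)/(EG − F²) = 0. At (u, v) = (8, pi/3): K = 0.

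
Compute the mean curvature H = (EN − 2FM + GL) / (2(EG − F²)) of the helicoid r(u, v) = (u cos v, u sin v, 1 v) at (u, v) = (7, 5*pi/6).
H = 0

With E = 1, F = 0, G = u^2 + 1, L = 0, M = -1/sqrt(u^2 + 1), N = 0, assemble
  H = (EN − 2FM + GL) / (2(EG − F²)) = 0.
At (u, v) = (7, 5*pi/6): H = 0.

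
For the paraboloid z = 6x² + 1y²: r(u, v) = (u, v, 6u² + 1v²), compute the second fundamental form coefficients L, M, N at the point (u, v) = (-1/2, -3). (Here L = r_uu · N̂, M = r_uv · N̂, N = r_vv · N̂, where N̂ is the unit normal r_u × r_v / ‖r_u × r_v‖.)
L = 12*sqrt(73)/73;  M = 0;  N = 2*sqrt(73)/73

Compute the unit normal N̂(u, v) = (-12*u/sqrt(144*u^2 + 4*v^2 + 1), -2*v/sqrt(144*u^2 + 4*v^2 + 1), 1/sqrt(144*u^2 + 4*v^2 + 1)), and the second partials r_uu, r_uv, r_vv. Take dot products:
  L(u, v) = r_uu · N̂ = 12/sqrt(144*u^2 + 4*v^2 + 1),
  M(u, v) = r_uv · N̂ = 0,
  N(u, v) = r_vv · N̂ = 2/sqrt(144*u^2 + 4*v^2 + 1).
Evaluating at (u, v) = (-1/2, -3):
  L = 12*sqrt(73)/73, M = 0, N = 2*sqrt(73)/73.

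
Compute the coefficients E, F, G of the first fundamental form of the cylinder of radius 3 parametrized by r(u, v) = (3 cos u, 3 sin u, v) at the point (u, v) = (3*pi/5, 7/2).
E = 9;  F = 0;  G = 1

Partials: r_u = (-3*sin(u), 3*cos(u), 0), r_v = (0, 0, 1). As functions of (u, v):
  E = r_u · r_u = 9,
  F = r_u · r_v = 0,
  G = r_v · r_v = 1.
Evaluating at (u, v) = (3*pi/5, 7/2): E = 9, F = 0, G = 1.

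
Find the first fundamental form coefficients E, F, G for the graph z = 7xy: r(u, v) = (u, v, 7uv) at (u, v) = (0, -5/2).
E = 1229/4;  F = 0;  G = 1

Partials: r_u = (1, 0, 7*v), r_v = (0, 1, 7*u). As functions of (u, v):
  E = r_u · r_u = 49*v^2 + 1,
  F = r_u · r_v = 49*u*v,
  G = r_v · r_v = 49*u^2 + 1.
Evaluating at (u, v) = (0, -5/2): E = 1229/4, F = 0, G = 1.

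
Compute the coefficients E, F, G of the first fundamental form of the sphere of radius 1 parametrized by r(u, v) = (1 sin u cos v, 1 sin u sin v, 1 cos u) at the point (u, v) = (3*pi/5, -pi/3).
E = 1;  F = 0;  G = sqrt(5)/8 + 5/8

Partials: r_u = (cos(u)*cos(v), sin(v)*cos(u), -sin(u)), r_v = (-sin(u)*sin(v), sin(u)*cos(v), 0). As functions of (u, v):
  E = r_u · r_u = 1,
  F = r_u · r_v = 0,
  G = r_v · r_v = sin(u)^2.
Evaluating at (u, v) = (3*pi/5, -pi/3): E = 1, F = 0, G = sqrt(5)/8 + 5/8.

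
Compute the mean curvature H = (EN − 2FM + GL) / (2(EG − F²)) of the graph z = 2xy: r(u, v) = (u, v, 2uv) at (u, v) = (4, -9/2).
H = 36*sqrt(146)/5329

With E = 4*v^2 + 1, F = 4*u*v, G = 4*u^2 + 1, L = 0, M = 2/sqrt(4*u^2 + 4*v^2 + 1), N = 0, assemble
  H = (EN − 2FM + GL) / (2(EG − F²)) = -8*u*v/(4*u^2 + 4*v^2 + 1)^(3/2).
At (u, v) = (4, -9/2): H = 36*sqrt(146)/5329.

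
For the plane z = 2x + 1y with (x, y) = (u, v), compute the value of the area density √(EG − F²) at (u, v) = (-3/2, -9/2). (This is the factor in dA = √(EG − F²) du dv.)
√(EG − F²)|_{(-3/2, -9/2)} = sqrt(6)

E = 5, F = 2, G = 2, so EG − F² = 6. Taking the positive square root: √(EG − F²) = sqrt(6). At (u, v) = (-3/2, -9/2): sqrt(6).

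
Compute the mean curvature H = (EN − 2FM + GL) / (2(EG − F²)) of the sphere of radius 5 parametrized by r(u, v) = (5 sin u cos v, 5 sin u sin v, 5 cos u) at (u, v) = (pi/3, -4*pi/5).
H = -1/5

With E = 25, F = 0, G = 25*sin(u)^2, L = -5*sin(u)/Abs(sin(u)), M = 0, N = -5*sin(u)^3/Abs(sin(u)), assemble
  H = (EN − 2FM + GL) / (2(EG − F²)) = -sin(u)/(5*Abs(sin(u))).
At (u, v) = (pi/3, -4*pi/5): H = -1/5.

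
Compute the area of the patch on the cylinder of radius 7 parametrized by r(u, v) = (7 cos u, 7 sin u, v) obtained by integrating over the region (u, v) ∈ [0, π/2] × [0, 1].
Area = 7*pi/2

Area = ∫∫ √(EG − F²) du dv with √(EG − F²) = 7. Integrating over [0, π/2] × [0, 1] gives 7*pi/2.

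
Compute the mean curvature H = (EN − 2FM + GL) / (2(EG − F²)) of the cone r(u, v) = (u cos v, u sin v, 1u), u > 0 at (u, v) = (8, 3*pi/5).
H = sqrt(2)/32

With E = 2, F = 0, G = u^2, L = 0, M = 0, N = sqrt(2)*u^2/(2*Abs(u)), assemble
  H = (EN − 2FM + GL) / (2(EG − F²)) = sqrt(2)/(4*Abs(u)).
At (u, v) = (8, 3*pi/5): H = sqrt(2)/32.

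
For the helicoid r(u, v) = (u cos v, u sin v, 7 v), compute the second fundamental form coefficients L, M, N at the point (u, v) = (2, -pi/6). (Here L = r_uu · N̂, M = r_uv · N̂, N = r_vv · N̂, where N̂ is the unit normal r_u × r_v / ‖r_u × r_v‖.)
L = 0;  M = -7*sqrt(53)/53;  N = 0

Compute the unit normal N̂(u, v) = (7*sin(v)/sqrt(u^2 + 49), -7*cos(v)/sqrt(u^2 + 49), u/sqrt(u^2 + 49)), and the second partials r_uu, r_uv, r_vv. Take dot products:
  L(u, v) = r_uu · N̂ = 0,
  M(u, v) = r_uv · N̂ = -7/sqrt(u^2 + 49),
  N(u, v) = r_vv · N̂ = 0.
Evaluating at (u, v) = (2, -pi/6):
  L = 0, M = -7*sqrt(53)/53, N = 0.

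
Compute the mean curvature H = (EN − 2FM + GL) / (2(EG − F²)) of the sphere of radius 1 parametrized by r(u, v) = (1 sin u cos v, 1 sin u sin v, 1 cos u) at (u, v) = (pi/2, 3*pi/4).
H = -1

With E = 1, F = 0, G = sin(u)^2, L = -sin(u)/Abs(sin(u)), M = 0, N = -sin(u)^3/Abs(sin(u)), assemble
  H = (EN − 2FM + GL) / (2(EG − F²)) = -sin(u)/Abs(sin(u)).
At (u, v) = (pi/2, 3*pi/4): H = -1.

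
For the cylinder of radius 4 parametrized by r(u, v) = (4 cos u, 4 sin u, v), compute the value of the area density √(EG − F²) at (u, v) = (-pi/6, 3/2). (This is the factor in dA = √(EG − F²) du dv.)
√(EG − F²)|_{(-pi/6, 3/2)} = 4

E = 16, F = 0, G = 1, so EG − F² = 16. Taking the positive square root: √(EG − F²) = 4. At (u, v) = (-pi/6, 3/2): 4.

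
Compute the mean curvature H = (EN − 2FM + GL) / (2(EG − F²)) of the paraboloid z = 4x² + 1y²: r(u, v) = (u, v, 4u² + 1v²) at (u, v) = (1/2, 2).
H = 85*sqrt(33)/1089

With E = 64*u^2 + 1, F = 16*u*v, G = 4*v^2 + 1, L = 8/sqrt(64*u^2 + 4*v^2 + 1), M = 0, N = 2/sqrt(64*u^2 + 4*v^2 + 1), assemble
  H = (EN − 2FM + GL) / (2(EG − F²)) = (64*u^2 + 16*v^2 + 5)/(64*u^2 + 4*v^2 + 1)^(3/2).
At (u, v) = (1/2, 2): H = 85*sqrt(33)/1089.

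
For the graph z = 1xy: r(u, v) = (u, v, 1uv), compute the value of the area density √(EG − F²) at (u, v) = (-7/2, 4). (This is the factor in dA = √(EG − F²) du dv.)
√(EG − F²)|_{(-7/2, 4)} = 3*sqrt(13)/2

E = v^2 + 1, F = u*v, G = u^2 + 1, so EG − F² = u^2 + v^2 + 1. Taking the positive square root: √(EG − F²) = sqrt(u^2 + v^2 + 1). At (u, v) = (-7/2, 4): 3*sqrt(13)/2.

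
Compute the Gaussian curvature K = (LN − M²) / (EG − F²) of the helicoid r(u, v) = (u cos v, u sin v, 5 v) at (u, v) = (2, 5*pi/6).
K = -25/841

Coefficients of the first fundamental form: E = 1, F = 0, G = u^2 + 25.
Coefficients of the second fundamental form: L = 0, M = -5/sqrt(u^2 + 25), N = 0.
Assemble K = (LN − M²)/(EG − F²) = -25/(u^2 + 25)^2. At (u, v) = (2, 5*pi/6): K = -25/841.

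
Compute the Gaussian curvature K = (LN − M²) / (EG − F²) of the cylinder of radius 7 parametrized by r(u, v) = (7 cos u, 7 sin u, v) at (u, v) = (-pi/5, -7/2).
K = 0

Coefficients of the first fundamental form: E = 49, F = 0, G = 1.
Coefficients of the second fundamental form: L = -7, M = 0, N = 0.
Assemble K = (LN − M²)/(EG − F²) = 0. At (u, v) = (-pi/5, -7/2): K = 0.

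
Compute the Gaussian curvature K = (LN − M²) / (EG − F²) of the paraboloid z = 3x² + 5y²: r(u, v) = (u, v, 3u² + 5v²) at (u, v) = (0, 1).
K = 60/10201

Coefficients of the first fundamental form: E = 36*u^2 + 1, F = 60*u*v, G = 100*v^2 + 1.
Coefficients of the second fundamental form: L = 6/sqrt(36*u^2 + 100*v^2 + 1), M = 0, N = 10/sqrt(36*u^2 + 100*v^2 + 1).
Assemble K = (LN − M²)/(EG − F²) = 60/(1296*u^4 + 7200*u^2*v^2 + 72*u^2 + 10000*v^4 + 200*v^2 + 1). At (u, v) = (0, 1): K = 60/10201.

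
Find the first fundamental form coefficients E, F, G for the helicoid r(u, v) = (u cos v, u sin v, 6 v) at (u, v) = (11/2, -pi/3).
E = 1;  F = 0;  G = 265/4

Partials: r_u = (cos(v), sin(v), 0), r_v = (-u*sin(v), u*cos(v), 6). As functions of (u, v):
  E = r_u · r_u = 1,
  F = r_u · r_v = 0,
  G = r_v · r_v = u^2 + 36.
Evaluating at (u, v) = (11/2, -pi/3): E = 1, F = 0, G = 265/4.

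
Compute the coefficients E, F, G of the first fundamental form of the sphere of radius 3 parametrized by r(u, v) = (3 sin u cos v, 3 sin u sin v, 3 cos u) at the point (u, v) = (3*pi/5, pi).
E = 9;  F = 0;  G = 9*sqrt(5)/8 + 45/8

Partials: r_u = (3*cos(u)*cos(v), 3*sin(v)*cos(u), -3*sin(u)), r_v = (-3*sin(u)*sin(v), 3*sin(u)*cos(v), 0). As functions of (u, v):
  E = r_u · r_u = 9,
  F = r_u · r_v = 0,
  G = r_v · r_v = 9*sin(u)^2.
Evaluating at (u, v) = (3*pi/5, pi): E = 9, F = 0, G = 9*sqrt(5)/8 + 45/8.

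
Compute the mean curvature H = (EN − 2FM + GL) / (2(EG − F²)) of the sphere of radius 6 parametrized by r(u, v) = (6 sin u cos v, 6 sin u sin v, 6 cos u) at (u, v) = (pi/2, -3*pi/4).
H = -1/6

With E = 36, F = 0, G = 36*sin(u)^2, L = -6*sin(u)/Abs(sin(u)), M = 0, N = -6*sin(u)^3/Abs(sin(u)), assemble
  H = (EN − 2FM + GL) / (2(EG − F²)) = -sin(u)/(6*Abs(sin(u))).
At (u, v) = (pi/2, -3*pi/4): H = -1/6.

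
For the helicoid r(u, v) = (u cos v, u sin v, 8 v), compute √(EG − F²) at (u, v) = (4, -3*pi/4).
√(EG − F²)|_{(4, -3*pi/4)} = 4*sqrt(5)

E = 1, F = 0, G = u^2 + 64; EG − F² = u^2 + 64; √(EG − F²) = sqrt(u^2 + 64). At the given point: 4*sqrt(5).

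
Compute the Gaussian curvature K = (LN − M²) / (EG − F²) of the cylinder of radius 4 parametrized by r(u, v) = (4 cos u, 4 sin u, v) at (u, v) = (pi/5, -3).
K = 0

Coefficients of the first fundamental form: E = 16, F = 0, G = 1.
Coefficients of the second fundamental form: L = -4, M = 0, N = 0.
Assemble K = (LN − M²)/(EG − F²) = 0. At (u, v) = (pi/5, -3): K = 0.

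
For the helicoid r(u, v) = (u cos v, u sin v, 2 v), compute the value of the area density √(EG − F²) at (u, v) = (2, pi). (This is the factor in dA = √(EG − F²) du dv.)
√(EG − F²)|_{(2, pi)} = 2*sqrt(2)

E = 1, F = 0, G = u^2 + 4, so EG − F² = u^2 + 4. Taking the positive square root: √(EG − F²) = sqrt(u^2 + 4). At (u, v) = (2, pi): 2*sqrt(2).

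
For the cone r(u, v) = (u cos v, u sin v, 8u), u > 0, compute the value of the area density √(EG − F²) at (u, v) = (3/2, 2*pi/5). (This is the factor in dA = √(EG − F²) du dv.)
√(EG − F²)|_{(3/2, 2*pi/5)} = 3*sqrt(65)/2

E = 65, F = 0, G = u^2, so EG − F² = 65*u^2. Taking the positive square root: √(EG − F²) = sqrt(65)*Abs(u). At (u, v) = (3/2, 2*pi/5): 3*sqrt(65)/2.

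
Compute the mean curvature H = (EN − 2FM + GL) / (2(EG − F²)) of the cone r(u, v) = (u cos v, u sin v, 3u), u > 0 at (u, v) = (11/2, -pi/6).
H = 3*sqrt(10)/110

With E = 10, F = 0, G = u^2, L = 0, M = 0, N = 3*sqrt(10)*u^2/(10*Abs(u)), assemble
  H = (EN − 2FM + GL) / (2(EG − F²)) = 3*sqrt(10)/(20*Abs(u)).
At (u, v) = (11/2, -pi/6): H = 3*sqrt(10)/110.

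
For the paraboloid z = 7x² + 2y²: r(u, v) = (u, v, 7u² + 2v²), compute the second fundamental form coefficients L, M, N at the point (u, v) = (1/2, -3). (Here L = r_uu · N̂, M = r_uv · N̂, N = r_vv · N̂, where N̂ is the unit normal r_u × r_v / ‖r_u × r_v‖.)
L = 7*sqrt(194)/97;  M = 0;  N = 2*sqrt(194)/97

Compute the unit normal N̂(u, v) = (-14*u/sqrt(196*u^2 + 16*v^2 + 1), -4*v/sqrt(196*u^2 + 16*v^2 + 1), 1/sqrt(196*u^2 + 16*v^2 + 1)), and the second partials r_uu, r_uv, r_vv. Take dot products:
  L(u, v) = r_uu · N̂ = 14/sqrt(196*u^2 + 16*v^2 + 1),
  M(u, v) = r_uv · N̂ = 0,
  N(u, v) = r_vv · N̂ = 4/sqrt(196*u^2 + 16*v^2 + 1).
Evaluating at (u, v) = (1/2, -3):
  L = 7*sqrt(194)/97, M = 0, N = 2*sqrt(194)/97.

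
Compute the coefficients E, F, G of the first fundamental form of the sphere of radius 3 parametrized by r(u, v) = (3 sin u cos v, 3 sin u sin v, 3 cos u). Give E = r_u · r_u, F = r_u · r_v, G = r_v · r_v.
E = 9;  F = 0;  G = 9*sin(u)^2

Compute partials: r_u = (3*cos(u)*cos(v), 3*sin(v)*cos(u), -3*sin(u)), r_v = (-3*sin(u)*sin(v), 3*sin(u)*cos(v), 0). Then
  E = r_u · r_u = 9,
  F = r_u · r_v = 0,
  G = r_v · r_v = 9*sin(u)^2.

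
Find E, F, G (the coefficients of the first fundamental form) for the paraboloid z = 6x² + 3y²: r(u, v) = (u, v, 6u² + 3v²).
E = 144*u^2 + 1;  F = 72*u*v;  G = 36*v^2 + 1

Compute partials: r_u = (1, 0, 12*u), r_v = (0, 1, 6*v). Then
  E = r_u · r_u = 144*u^2 + 1,
  F = r_u · r_v = 72*u*v,
  G = r_v · r_v = 36*v^2 + 1.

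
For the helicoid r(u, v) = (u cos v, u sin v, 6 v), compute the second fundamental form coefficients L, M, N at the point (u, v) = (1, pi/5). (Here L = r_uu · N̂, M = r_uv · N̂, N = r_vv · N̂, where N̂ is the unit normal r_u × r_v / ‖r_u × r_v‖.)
L = 0;  M = -6*sqrt(37)/37;  N = 0

Compute the unit normal N̂(u, v) = (6*sin(v)/sqrt(u^2 + 36), -6*cos(v)/sqrt(u^2 + 36), u/sqrt(u^2 + 36)), and the second partials r_uu, r_uv, r_vv. Take dot products:
  L(u, v) = r_uu · N̂ = 0,
  M(u, v) = r_uv · N̂ = -6/sqrt(u^2 + 36),
  N(u, v) = r_vv · N̂ = 0.
Evaluating at (u, v) = (1, pi/5):
  L = 0, M = -6*sqrt(37)/37, N = 0.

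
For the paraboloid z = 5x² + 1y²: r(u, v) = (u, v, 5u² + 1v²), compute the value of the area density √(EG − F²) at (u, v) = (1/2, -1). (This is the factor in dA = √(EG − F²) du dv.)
√(EG − F²)|_{(1/2, -1)} = sqrt(30)

E = 100*u^2 + 1, F = 20*u*v, G = 4*v^2 + 1, so EG − F² = 100*u^2 + 4*v^2 + 1. Taking the positive square root: √(EG − F²) = sqrt(100*u^2 + 4*v^2 + 1). At (u, v) = (1/2, -1): sqrt(30).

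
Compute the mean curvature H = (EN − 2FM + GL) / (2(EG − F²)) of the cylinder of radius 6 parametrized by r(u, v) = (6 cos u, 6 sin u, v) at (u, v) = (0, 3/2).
H = -1/12

With E = 36, F = 0, G = 1, L = -6, M = 0, N = 0, assemble
  H = (EN − 2FM + GL) / (2(EG − F²)) = -1/12.
At (u, v) = (0, 3/2): H = -1/12.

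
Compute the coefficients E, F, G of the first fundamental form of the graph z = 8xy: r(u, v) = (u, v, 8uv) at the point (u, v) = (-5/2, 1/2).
E = 17;  F = -80;  G = 401

Partials: r_u = (1, 0, 8*v), r_v = (0, 1, 8*u). As functions of (u, v):
  E = r_u · r_u = 64*v^2 + 1,
  F = r_u · r_v = 64*u*v,
  G = r_v · r_v = 64*u^2 + 1.
Evaluating at (u, v) = (-5/2, 1/2): E = 17, F = -80, G = 401.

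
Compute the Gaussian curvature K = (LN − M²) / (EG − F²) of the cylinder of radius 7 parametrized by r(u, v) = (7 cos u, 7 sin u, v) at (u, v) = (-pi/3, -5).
K = 0

Coefficients of the first fundamental form: E = 49, F = 0, G = 1.
Coefficients of the second fundamental form: L = -7, M = 0, N = 0.
Assemble K = (LN − M²)/(EG − F²) = 0. At (u, v) = (-pi/3, -5): K = 0.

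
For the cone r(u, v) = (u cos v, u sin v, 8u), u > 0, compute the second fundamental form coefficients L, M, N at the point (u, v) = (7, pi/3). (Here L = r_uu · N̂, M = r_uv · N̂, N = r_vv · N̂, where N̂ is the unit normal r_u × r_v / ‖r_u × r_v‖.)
L = 0;  M = 0;  N = 56*sqrt(65)/65

Compute the unit normal N̂(u, v) = (-8*sqrt(65)*u*cos(v)/(65*Abs(u)), -8*sqrt(65)*u*sin(v)/(65*Abs(u)), sqrt(65)*u/(65*Abs(u))), and the second partials r_uu, r_uv, r_vv. Take dot products:
  L(u, v) = r_uu · N̂ = 0,
  M(u, v) = r_uv · N̂ = 0,
  N(u, v) = r_vv · N̂ = 8*sqrt(65)*u^2/(65*Abs(u)).
Evaluating at (u, v) = (7, pi/3):
  L = 0, M = 0, N = 56*sqrt(65)/65.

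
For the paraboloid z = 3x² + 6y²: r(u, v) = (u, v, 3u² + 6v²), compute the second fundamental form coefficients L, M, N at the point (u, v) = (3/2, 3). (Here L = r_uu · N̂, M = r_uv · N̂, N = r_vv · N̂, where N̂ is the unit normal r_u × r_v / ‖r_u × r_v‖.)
L = 3*sqrt(1378)/689;  M = 0;  N = 6*sqrt(1378)/689

Compute the unit normal N̂(u, v) = (-6*u/sqrt(36*u^2 + 144*v^2 + 1), -12*v/sqrt(36*u^2 + 144*v^2 + 1), 1/sqrt(36*u^2 + 144*v^2 + 1)), and the second partials r_uu, r_uv, r_vv. Take dot products:
  L(u, v) = r_uu · N̂ = 6/sqrt(36*u^2 + 144*v^2 + 1),
  M(u, v) = r_uv · N̂ = 0,
  N(u, v) = r_vv · N̂ = 12/sqrt(36*u^2 + 144*v^2 + 1).
Evaluating at (u, v) = (3/2, 3):
  L = 3*sqrt(1378)/689, M = 0, N = 6*sqrt(1378)/689.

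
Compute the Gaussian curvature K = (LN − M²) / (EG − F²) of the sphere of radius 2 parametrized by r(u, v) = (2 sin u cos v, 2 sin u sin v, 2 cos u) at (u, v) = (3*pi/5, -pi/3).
K = 1/4

Coefficients of the first fundamental form: E = 4, F = 0, G = 4*sin(u)^2.
Coefficients of the second fundamental form: L = -2*sin(u)/Abs(sin(u)), M = 0, N = -2*sin(u)^3/Abs(sin(u)).
Assemble K = (LN − M²)/(EG − F²) = 1/4. At (u, v) = (3*pi/5, -pi/3): K = 1/4.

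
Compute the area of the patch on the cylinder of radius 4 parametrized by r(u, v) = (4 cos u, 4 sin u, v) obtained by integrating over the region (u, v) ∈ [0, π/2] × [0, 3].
Area = 6*pi

Area = ∫∫ √(EG − F²) du dv with √(EG − F²) = 4. Integrating over [0, π/2] × [0, 3] gives 6*pi.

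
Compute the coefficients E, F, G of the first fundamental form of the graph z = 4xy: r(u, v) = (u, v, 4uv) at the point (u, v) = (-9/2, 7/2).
E = 197;  F = -252;  G = 325

Partials: r_u = (1, 0, 4*v), r_v = (0, 1, 4*u). As functions of (u, v):
  E = r_u · r_u = 16*v^2 + 1,
  F = r_u · r_v = 16*u*v,
  G = r_v · r_v = 16*u^2 + 1.
Evaluating at (u, v) = (-9/2, 7/2): E = 197, F = -252, G = 325.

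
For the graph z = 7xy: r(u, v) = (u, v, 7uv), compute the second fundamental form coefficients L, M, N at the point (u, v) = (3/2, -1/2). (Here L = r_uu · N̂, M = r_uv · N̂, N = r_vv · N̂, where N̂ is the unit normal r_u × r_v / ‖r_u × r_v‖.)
L = 0;  M = 7*sqrt(494)/247;  N = 0

Compute the unit normal N̂(u, v) = (-7*v/sqrt(49*u^2 + 49*v^2 + 1), -7*u/sqrt(49*u^2 + 49*v^2 + 1), 1/sqrt(49*u^2 + 49*v^2 + 1)), and the second partials r_uu, r_uv, r_vv. Take dot products:
  L(u, v) = r_uu · N̂ = 0,
  M(u, v) = r_uv · N̂ = 7/sqrt(49*u^2 + 49*v^2 + 1),
  N(u, v) = r_vv · N̂ = 0.
Evaluating at (u, v) = (3/2, -1/2):
  L = 0, M = 7*sqrt(494)/247, N = 0.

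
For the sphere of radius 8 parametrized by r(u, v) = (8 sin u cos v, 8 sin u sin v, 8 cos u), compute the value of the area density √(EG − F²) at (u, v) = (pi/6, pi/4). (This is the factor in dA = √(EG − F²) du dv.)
√(EG − F²)|_{(pi/6, pi/4)} = 32

E = 64, F = 0, G = 64*sin(u)^2, so EG − F² = 4096*sin(u)^2. Taking the positive square root: √(EG − F²) = 64*Abs(sin(u)). At (u, v) = (pi/6, pi/4): 32.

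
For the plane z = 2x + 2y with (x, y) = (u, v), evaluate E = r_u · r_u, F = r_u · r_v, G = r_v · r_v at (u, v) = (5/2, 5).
E = 5;  F = 4;  G = 5

Partials: r_u = (1, 0, 2), r_v = (0, 1, 2). As functions of (u, v):
  E = r_u · r_u = 5,
  F = r_u · r_v = 4,
  G = r_v · r_v = 5.
Evaluating at (u, v) = (5/2, 5): E = 5, F = 4, G = 5.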